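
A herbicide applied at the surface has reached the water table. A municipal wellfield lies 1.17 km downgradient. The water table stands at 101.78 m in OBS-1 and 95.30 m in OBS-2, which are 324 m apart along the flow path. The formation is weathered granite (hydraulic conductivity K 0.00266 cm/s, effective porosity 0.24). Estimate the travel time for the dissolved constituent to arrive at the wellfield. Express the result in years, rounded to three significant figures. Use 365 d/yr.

Hydraulic gradient i = (101.78 − 95.30) / 324 = 6.48 / 324 = 0.02000
K = 0.00266 cm/s × 864 = 2.298 m/d
q = Ki = 2.298 × 0.02000 = 0.04596 m/d
Seepage velocity v = q / n = 0.04596 / 0.24 = 0.1915 m/d
L = 1.17 km = 1170 m
t = L / v = 1170 / 0.1915 = 6109 d
   = 6109 / 365 = 16.7 yr

16.7 years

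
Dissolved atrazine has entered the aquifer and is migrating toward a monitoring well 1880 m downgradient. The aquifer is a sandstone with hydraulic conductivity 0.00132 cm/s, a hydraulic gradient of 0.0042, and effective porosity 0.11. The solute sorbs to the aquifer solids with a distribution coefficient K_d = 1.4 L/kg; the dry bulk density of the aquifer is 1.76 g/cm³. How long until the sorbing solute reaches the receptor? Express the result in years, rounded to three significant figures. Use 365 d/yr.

K = 0.00132 cm/s × 864 = 1.140 m/d
Darcy flux q = K·i = 1.140 × 0.0042 = 0.004790 m/d
v = Ki/n = 1.140·0.0042/0.11 = 0.04355 m/d
Retardation R = 1 + ρ_b·K_d/n = 1 + 1.76×1.4/0.11 = 23.40
Contaminant velocity v_c = v/R = 0.04355/23.40 = 0.001861 m/d
t = L/v_c = 1880/0.001861 = 1.010e6 d
   = 1.010e6/365 = 2770 yr

2770 years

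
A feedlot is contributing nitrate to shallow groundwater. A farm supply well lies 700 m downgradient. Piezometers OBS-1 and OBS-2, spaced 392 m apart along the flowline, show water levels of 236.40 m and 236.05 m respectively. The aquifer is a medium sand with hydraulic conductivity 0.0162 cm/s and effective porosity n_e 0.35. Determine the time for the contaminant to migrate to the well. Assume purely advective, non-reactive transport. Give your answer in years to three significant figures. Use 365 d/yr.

Hydraulic gradient i = (236.40 − 236.05) / 392 = 0.35 / 392 = 8.929e-4
K = 0.0162 cm/s × 864 = 14.00 m/d
q = Ki = 14.00 × 8.929e-4 = 0.01250 m/d
Average linear velocity = 0.01250 / 0.35 = 0.03571 m/d
t = L / v = 700 / 0.03571 = 19600 d
   = 19600 / 365 = 53.7 yr

53.7 years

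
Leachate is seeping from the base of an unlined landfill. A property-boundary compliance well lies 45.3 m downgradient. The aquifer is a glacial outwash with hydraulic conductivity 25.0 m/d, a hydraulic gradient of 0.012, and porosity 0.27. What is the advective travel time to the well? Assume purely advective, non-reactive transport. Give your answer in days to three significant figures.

Darcy flux q = K·i = 25.0 × 0.012 = 0.3000 m/d
v = Ki/n = 25.0·0.012/0.27 = 1.111 m/d
t = L / v = 45.3 / 1.111 = 40.77 d

40.8 days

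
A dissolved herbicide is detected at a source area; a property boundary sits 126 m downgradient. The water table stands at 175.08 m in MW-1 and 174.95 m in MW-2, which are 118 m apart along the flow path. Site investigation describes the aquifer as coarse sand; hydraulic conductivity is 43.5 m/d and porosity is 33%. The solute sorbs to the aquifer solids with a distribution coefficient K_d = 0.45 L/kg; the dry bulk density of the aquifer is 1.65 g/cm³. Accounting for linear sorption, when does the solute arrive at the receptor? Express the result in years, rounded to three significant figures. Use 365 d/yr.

7.73 years

Hydraulic gradient i = (175.08 − 174.95) / 118 = 0.13 / 118 = 0.001102
Darcy flux q = K·i = 43.5 × 0.001102 = 0.04792 m/d
Seepage velocity v = q / n = 0.04792 / 0.33 = 0.1452 m/d
Retardation R = 1 + ρ_b·K_d/n = 1 + 1.65×0.45/0.33 = 3.250
Contaminant velocity v_c = v/R = 0.1452/3.250 = 0.04468 m/d
t = L/v_c = 126/0.04468 = 2820 d
   = 2820/365 = 7.73 yr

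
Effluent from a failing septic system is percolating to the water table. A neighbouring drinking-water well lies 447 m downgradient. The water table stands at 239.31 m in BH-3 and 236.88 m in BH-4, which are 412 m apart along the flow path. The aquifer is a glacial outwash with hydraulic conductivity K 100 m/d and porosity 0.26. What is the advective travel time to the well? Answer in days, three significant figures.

197 days

Hydraulic gradient i = (239.31 − 236.88) / 412 = 2.43 / 412 = 0.005898
q = Ki = 100 × 0.005898 = 0.5898 m/d
Seepage velocity v = q / n = 0.5898 / 0.26 = 2.268 m/d
t = L / v = 447 / 2.268 = 197.0 d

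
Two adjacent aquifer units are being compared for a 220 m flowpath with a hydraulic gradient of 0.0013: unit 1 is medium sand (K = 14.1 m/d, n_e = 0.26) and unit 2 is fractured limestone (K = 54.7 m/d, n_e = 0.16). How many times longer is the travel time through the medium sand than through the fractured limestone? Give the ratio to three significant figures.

Unit 1 (medium sand): v = 14.1×0.0013/0.26 = 0.07050 m/d, t = 220/0.07050 = 3121 d
Unit 2 (fractured limestone): v = 54.7×0.0013/0.16 = 0.4444 m/d, t = 220/0.4444 = 495.0 d
t(medium sand) / t(fractured limestone) = 3121/495.0 = 6.30

6.30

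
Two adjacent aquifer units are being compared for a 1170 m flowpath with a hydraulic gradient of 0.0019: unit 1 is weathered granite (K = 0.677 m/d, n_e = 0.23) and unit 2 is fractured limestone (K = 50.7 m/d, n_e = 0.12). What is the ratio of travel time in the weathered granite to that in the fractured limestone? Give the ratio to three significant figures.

144

Unit 1 (weathered granite): v = 0.677×0.0019/0.23 = 0.005593 m/d, t = 1170/0.005593 = 209200 d
Unit 2 (fractured limestone): v = 50.7×0.0019/0.12 = 0.8028 m/d, t = 1170/0.8028 = 1457 d
t(weathered granite) / t(fractured limestone) = 209200/1457 = 144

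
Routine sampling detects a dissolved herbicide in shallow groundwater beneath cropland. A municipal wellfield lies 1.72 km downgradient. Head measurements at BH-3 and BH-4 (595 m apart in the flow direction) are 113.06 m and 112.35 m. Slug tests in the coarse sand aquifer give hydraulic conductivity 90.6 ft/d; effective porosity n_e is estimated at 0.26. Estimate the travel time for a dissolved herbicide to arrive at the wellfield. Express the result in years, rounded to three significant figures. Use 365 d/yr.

Hydraulic gradient i = (113.06 − 112.35) / 595 = 0.71 / 595 = 0.001193
K = 90.6 ft/d × 0.3048 = 27.61 m/d
Darcy flux q = K·i = 27.61 × 0.001193 = 0.03295 m/d
v_s = q/n_e = 0.03295/0.26 = 0.1267 m/d
L = 1.72 km = 1720 m
t = L / v = 1720 / 0.1267 = 13570 d
   = 13570 / 365 = 37.2 yr

37.2 years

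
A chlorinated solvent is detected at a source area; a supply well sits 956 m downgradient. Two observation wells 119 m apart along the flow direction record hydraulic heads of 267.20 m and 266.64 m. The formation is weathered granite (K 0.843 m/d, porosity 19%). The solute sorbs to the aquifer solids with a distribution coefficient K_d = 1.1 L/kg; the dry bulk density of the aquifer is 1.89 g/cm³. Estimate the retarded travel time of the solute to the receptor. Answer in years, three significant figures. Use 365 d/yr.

1500 years

Hydraulic gradient i = (267.20 − 266.64) / 119 = 0.56 / 119 = 0.004706
Specific discharge q = 0.843 × 0.004706 = 0.003967 m/d
Seepage velocity v = q / n = 0.003967 / 0.19 = 0.02088 m/d
Retardation R = 1 + ρ_b·K_d/n = 1 + 1.89×1.1/0.19 = 11.94
Contaminant velocity v_c = v/R = 0.02088/11.94 = 0.001748 m/d
t = L/v_c = 956/0.001748 = 546800 d
   = 546800/365 = 1500 yr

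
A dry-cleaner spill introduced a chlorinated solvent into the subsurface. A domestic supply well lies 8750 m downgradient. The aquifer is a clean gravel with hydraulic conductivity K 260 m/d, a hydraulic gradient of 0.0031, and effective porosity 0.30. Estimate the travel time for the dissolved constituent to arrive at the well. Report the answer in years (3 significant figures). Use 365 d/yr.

q = Ki = 260 × 0.0031 = 0.8060 m/d
Average linear velocity = 0.8060 / 0.30 = 2.687 m/d
t = L / v = 8750 / 2.687 = 3257 d
   = 3257 / 365 = 8.92 yr

8.92 years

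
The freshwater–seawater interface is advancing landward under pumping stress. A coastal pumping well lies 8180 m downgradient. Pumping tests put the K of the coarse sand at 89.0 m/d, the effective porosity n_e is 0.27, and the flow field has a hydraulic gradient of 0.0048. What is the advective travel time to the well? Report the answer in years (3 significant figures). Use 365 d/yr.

14.2 years

Specific discharge q = 89.0 × 0.0048 = 0.4272 m/d
v_s = q/n_e = 0.4272/0.27 = 1.582 m/d
t = L / v = 8180 / 1.582 = 5170 d
   = 5170 / 365 = 14.2 yr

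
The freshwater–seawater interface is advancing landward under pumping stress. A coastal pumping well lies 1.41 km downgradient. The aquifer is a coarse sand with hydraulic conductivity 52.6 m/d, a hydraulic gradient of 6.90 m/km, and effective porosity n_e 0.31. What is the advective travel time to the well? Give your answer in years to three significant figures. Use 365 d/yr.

Darcy flux q = K·i = 52.6 × 0.0069 = 0.3629 m/d
v = Ki/n = 52.6·0.0069/0.31 = 1.171 m/d
L = 1.41 km = 1410 m
t = L / v = 1410 / 1.171 = 1204 d
   = 1204 / 365 = 3.30 yr

3.30 years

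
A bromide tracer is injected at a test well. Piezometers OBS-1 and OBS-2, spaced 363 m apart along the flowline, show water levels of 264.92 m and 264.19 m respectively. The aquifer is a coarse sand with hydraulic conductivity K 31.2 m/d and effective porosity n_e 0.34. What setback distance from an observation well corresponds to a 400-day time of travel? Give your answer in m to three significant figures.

73.8 m

Hydraulic gradient i = (264.92 − 264.19) / 363 = 0.73 / 363 = 0.002011
Darcy flux q = K·i = 31.2 × 0.002011 = 0.06274 m/d
Seepage velocity v = q / n = 0.06274 / 0.34 = 0.1845 m/d
L = v × T = 0.1845 × 400 = 73.82 m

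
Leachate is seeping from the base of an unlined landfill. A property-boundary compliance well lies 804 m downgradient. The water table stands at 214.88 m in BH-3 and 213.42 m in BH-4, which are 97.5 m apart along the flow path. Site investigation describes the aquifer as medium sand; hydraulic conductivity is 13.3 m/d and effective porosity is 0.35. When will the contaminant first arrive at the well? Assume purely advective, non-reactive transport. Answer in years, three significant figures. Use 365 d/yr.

Hydraulic gradient i = (214.88 − 213.42) / 97.5 = 1.46 / 97.5 = 0.01497
Darcy flux q = K·i = 13.3 × 0.01497 = 0.1992 m/d
v = Ki/n = 13.3·0.01497/0.35 = 0.5690 m/d
t = L / v = 804 / 0.5690 = 1413 d
   = 1413 / 365 = 3.87 yr

3.87 years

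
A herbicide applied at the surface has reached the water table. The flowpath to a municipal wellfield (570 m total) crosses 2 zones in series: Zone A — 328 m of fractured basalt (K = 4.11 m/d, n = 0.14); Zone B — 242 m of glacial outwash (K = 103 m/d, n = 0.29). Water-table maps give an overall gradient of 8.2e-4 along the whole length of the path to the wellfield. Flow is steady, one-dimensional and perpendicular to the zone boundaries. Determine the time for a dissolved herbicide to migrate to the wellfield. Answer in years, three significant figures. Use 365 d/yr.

Continuity: the same q passes through each zone, so ΔH = q·Σ(L_j/K_j) — the zones act as resistances in series.
Σ(L/K) = 328/4.11 + 242/103 = 79.81 + 2.350 = 82.15 d
K_eq = L_total / Σ(L/K) = 570 / 82.15 = 6.938 m/d
q = K_eq · i = 6.938 × 8.2e-4 = 0.005689 m/d (same in every zone)
Zone A: v = q/n = 0.005689/0.14 = 0.04064 m/d → t_A = 328/0.04064 = 8071 d
Zone B: v = q/n = 0.005689/0.29 = 0.01962 m/d → t_B = 242/0.01962 = 12340 d
Total t = 8071 + 12340 = 20410 d
   = 20410 / 365 = 55.9 yr

55.9 years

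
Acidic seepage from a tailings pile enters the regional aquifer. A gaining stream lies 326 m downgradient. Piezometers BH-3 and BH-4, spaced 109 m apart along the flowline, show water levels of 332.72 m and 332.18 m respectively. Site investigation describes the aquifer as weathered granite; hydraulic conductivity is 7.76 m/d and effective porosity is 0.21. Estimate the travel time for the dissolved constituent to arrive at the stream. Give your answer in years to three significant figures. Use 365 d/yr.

4.88 years

Hydraulic gradient i = (332.72 − 332.18) / 109 = 0.54 / 109 = 0.004954
Specific discharge q = 7.76 × 0.004954 = 0.03844 m/d
v_s = q/n_e = 0.03844/0.21 = 0.1831 m/d
t = L / v = 326 / 0.1831 = 1781 d
   = 1781 / 365 = 4.88 yr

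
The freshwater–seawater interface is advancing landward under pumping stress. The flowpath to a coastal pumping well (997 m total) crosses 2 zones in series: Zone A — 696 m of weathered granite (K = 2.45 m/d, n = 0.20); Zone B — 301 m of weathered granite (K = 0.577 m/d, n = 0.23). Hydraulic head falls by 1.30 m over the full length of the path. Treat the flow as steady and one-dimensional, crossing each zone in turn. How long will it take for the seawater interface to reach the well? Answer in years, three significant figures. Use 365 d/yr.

354 years

Steady 1-D flow in series ⇒ the Darcy flux q is identical in every zone and the zone head losses add (resistances L/K in series).
Σ(L/K) = 696/2.45 + 301/0.577 = 284.1 + 521.7 = 805.7 d
q = ΔH / Σ(L/K) = 1.30 / 805.7 = 0.001613 m/d (same in every zone)
Zone A: v = q/n = 0.001613/0.20 = 0.008067 m/d → t_A = 696/0.008067 = 86280 d
Zone B: v = q/n = 0.001613/0.23 = 0.007015 m/d → t_B = 301/0.007015 = 42910 d
Total t = 86280 + 42910 = 129200 d
   = 129200 / 365 = 354 yr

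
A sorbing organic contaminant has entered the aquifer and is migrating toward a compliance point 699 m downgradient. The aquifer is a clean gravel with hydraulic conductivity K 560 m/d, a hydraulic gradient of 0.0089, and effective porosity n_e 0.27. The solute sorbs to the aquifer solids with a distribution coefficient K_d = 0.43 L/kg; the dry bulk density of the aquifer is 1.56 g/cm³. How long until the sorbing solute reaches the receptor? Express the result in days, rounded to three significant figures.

q = Ki = 560 × 0.0089 = 4.984 m/d
Average linear velocity = 4.984 / 0.27 = 18.46 m/d
Retardation R = 1 + ρ_b·K_d/n = 1 + 1.56×0.43/0.27 = 3.484
Contaminant velocity v_c = v/R = 18.46/3.484 = 5.298 m/d
t = L/v_c = 699/5.298 = 131.9 d

132 days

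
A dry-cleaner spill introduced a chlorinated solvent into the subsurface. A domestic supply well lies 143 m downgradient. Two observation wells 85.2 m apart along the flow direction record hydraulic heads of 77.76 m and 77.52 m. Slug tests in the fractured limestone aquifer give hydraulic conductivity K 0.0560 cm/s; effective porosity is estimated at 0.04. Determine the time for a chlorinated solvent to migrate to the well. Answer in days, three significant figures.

Hydraulic gradient i = (77.76 − 77.52) / 85.2 = 0.24 / 85.2 = 0.002817
K = 0.0560 cm/s × 864 = 48.38 m/d
q = Ki = 48.38 × 0.002817 = 0.1363 m/d
Seepage velocity v = q / n = 0.1363 / 0.04 = 3.407 m/d
t = L / v = 143 / 3.407 = 41.97 d

42.0 days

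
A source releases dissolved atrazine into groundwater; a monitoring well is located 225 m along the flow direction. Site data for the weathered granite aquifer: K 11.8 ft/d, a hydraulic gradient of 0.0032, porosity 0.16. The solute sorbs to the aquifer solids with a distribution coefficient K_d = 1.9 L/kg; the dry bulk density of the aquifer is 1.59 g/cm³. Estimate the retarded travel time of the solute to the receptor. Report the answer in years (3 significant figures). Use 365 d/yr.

170 years

K = 11.8 ft/d × 0.3048 = 3.597 m/d
Darcy flux q = K·i = 3.597 × 0.0032 = 0.01151 m/d
v_s = q/n_e = 0.01151/0.16 = 0.07193 m/d
Retardation R = 1 + ρ_b·K_d/n = 1 + 1.59×1.9/0.16 = 19.88
Contaminant velocity v_c = v/R = 0.07193/19.88 = 0.003618 m/d
t = L/v_c = 225/0.003618 = 62190 d
   = 62190/365 = 170 yr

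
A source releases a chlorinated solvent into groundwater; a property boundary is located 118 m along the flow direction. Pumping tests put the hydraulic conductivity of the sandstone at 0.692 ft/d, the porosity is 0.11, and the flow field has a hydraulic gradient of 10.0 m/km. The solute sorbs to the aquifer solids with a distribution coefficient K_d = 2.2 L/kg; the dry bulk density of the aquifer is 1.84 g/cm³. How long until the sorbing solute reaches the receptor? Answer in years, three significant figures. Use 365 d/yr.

K = 0.692 ft/d × 0.3048 = 0.2109 m/d
Specific discharge q = 0.2109 × 0.010 = 0.002109 m/d
Average linear velocity = 0.002109 / 0.11 = 0.01917 m/d
Retardation R = 1 + ρ_b·K_d/n = 1 + 1.84×2.2/0.11 = 37.80
Contaminant velocity v_c = v/R = 0.01917/37.80 = 5.073e-4 m/d
t = L/v_c = 118/5.073e-4 = 232600 d
   = 232600/365 = 637 yr

637 years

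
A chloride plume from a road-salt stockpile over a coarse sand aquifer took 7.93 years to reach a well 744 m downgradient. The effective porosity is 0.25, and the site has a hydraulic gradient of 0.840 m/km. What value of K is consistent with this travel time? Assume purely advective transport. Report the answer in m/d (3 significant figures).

76.5 m/d

t = 7.93 years = 2894 d
v = L / t = 744 / 2894 = 0.2570 m/d
K = v · n / i = 0.2570 × 0.25 / 8.4e-4 = 76.5 m/d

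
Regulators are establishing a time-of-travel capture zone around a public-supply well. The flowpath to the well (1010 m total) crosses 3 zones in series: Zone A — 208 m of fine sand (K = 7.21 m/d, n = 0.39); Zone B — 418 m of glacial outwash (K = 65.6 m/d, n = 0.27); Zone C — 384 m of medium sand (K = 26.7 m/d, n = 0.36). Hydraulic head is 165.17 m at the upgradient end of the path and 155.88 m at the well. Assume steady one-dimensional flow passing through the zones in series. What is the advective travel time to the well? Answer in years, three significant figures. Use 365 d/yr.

Total head drop ΔH = 165.17 − 155.88 = 9.29 m
Continuity: the same q passes through each zone, so ΔH = q·Σ(L_j/K_j) — the zones act as resistances in series.
Σ(L/K) = 208/7.21 + 418/65.6 + 384/26.7 = 28.85 + 6.372 + 14.38 = 49.60 d
q = ΔH / Σ(L/K) = 9.29 / 49.60 = 0.1873 m/d (same in every zone)
Zone A: v = q/n = 0.1873/0.39 = 0.4802 m/d → t_A = 208/0.4802 = 433.1 d
Zone B: v = q/n = 0.1873/0.27 = 0.6937 m/d → t_B = 418/0.6937 = 602.6 d
Zone C: v = q/n = 0.1873/0.36 = 0.5202 m/d → t_C = 384/0.5202 = 738.1 d
Total t = 433.1 + 602.6 + 738.1 = 1774 d
   = 1774 / 365 = 4.86 yr

4.86 years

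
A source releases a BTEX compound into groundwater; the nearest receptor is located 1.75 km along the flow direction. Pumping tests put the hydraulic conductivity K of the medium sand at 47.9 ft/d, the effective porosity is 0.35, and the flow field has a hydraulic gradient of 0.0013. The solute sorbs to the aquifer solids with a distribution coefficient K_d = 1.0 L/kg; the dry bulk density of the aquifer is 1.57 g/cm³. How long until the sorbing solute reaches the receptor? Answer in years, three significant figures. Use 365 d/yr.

K = 47.9 ft/d × 0.3048 = 14.60 m/d
Darcy flux q = K·i = 14.60 × 0.0013 = 0.01898 m/d
Average linear velocity = 0.01898 / 0.35 = 0.05423 m/d
Retardation R = 1 + ρ_b·K_d/n = 1 + 1.57×1.0/0.35 = 5.486
Contaminant velocity v_c = v/R = 0.05423/5.486 = 0.009885 m/d
L = 1.75 km = 1750 m
t = L/v_c = 1750/0.009885 = 177000 d
   = 177000/365 = 485 yr

485 years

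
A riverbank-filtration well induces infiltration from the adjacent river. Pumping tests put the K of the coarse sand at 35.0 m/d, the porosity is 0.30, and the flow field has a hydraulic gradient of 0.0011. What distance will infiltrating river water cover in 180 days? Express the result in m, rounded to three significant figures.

23.1 m

Darcy flux q = K·i = 35.0 × 0.0011 = 0.03850 m/d
Seepage velocity v = q / n = 0.03850 / 0.30 = 0.1283 m/d
L = v × T = 0.1283 × 180 = 23.10 m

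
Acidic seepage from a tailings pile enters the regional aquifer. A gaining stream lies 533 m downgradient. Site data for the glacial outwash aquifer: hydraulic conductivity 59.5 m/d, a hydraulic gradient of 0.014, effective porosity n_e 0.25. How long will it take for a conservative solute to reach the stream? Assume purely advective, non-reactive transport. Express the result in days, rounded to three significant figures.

Specific discharge q = 59.5 × 0.014 = 0.8330 m/d
v = Ki/n = 59.5·0.014/0.25 = 3.332 m/d
t = L / v = 533 / 3.332 = 160.0 d

160 days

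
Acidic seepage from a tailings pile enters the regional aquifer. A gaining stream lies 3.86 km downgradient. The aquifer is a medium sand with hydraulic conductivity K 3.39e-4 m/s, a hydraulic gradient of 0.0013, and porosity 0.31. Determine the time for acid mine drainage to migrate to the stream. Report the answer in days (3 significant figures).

K = 3.39e-4 m/s × 86400 s/d = 29.29 m/d
Specific discharge q = 29.29 × 0.0013 = 0.03808 m/d
Average linear velocity = 0.03808 / 0.31 = 0.1228 m/d
L = 3.86 km = 3860 m
t = L / v = 3860 / 0.1228 = 31430 d

31400 days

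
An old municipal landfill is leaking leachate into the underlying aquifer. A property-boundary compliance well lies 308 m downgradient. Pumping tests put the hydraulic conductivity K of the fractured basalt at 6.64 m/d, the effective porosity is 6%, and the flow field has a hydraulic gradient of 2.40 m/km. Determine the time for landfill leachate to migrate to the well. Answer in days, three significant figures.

Specific discharge q = 6.64 × 0.0024 = 0.01594 m/d
Seepage velocity v = q / n = 0.01594 / 0.06 = 0.2656 m/d
t = L / v = 308 / 0.2656 = 1160 d

1160 days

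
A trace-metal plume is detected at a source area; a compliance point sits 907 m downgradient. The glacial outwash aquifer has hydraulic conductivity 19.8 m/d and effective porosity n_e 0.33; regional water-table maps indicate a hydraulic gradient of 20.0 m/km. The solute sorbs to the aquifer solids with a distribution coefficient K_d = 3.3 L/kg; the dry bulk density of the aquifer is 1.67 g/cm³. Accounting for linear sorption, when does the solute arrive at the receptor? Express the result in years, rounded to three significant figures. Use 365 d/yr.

36.7 years

Specific discharge q = 19.8 × 0.020 = 0.3960 m/d
Seepage velocity v = q / n = 0.3960 / 0.33 = 1.200 m/d
Retardation R = 1 + ρ_b·K_d/n = 1 + 1.67×3.3/0.33 = 17.70
Contaminant velocity v_c = v/R = 1.200/17.70 = 0.06780 m/d
t = L/v_c = 907/0.06780 = 13380 d
   = 13380/365 = 36.7 yr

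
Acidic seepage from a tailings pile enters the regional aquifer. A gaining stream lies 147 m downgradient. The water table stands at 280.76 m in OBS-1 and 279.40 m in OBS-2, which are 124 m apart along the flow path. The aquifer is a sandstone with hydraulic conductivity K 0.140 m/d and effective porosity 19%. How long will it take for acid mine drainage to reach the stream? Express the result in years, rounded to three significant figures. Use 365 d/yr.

Hydraulic gradient i = (280.76 − 279.40) / 124 = 1.36 / 124 = 0.01097
Specific discharge q = 0.140 × 0.01097 = 0.001535 m/d
v_s = q/n_e = 0.001535/0.19 = 0.008081 m/d
t = L / v = 147 / 0.008081 = 18190 d
   = 18190 / 365 = 49.8 yr

49.8 years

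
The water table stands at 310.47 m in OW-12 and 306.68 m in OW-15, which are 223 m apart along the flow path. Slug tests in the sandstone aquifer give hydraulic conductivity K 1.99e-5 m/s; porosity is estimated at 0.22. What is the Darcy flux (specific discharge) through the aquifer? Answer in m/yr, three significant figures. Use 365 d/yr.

10.7 m/yr

Hydraulic gradient i = (310.47 − 306.68) / 223 = 3.79 / 223 = 0.01700
K = 1.99e-5 m/s × 86400 s/d = 1.719 m/d
q = Ki = 1.719 × 0.01700 = 0.02922 m/d
   = 0.02922 × 365 = 10.7 m/yr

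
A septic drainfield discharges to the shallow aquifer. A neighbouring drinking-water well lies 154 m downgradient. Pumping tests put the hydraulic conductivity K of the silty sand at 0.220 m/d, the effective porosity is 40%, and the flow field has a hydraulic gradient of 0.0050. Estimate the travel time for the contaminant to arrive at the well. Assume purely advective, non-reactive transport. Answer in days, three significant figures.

Darcy flux q = K·i = 0.220 × 0.0050 = 0.001100 m/d
Seepage velocity v = q / n = 0.001100 / 0.40 = 0.002750 m/d
t = L / v = 154 / 0.002750 = 56000 d

56000 days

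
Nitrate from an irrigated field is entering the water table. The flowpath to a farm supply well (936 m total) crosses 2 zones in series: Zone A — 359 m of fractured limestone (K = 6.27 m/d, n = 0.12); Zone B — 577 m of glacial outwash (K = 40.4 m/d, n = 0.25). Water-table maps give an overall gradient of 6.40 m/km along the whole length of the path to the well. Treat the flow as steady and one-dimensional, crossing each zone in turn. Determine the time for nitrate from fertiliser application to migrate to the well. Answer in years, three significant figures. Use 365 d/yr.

For zones in series the flux q is common to all zones; the equivalent conductivity is the harmonic (thickness-weighted) mean, K_eq = L_total / Σ(L_j/K_j).
Σ(L/K) = 359/6.27 + 577/40.4 = 57.26 + 14.28 = 71.54 d
K_eq = L_total / Σ(L/K) = 936 / 71.54 = 13.08 m/d
q = K_eq · i = 13.08 × 0.0064 = 0.08374 m/d (same in every zone)
Zone A: v = q/n = 0.08374/0.12 = 0.6978 m/d → t_A = 359/0.6978 = 514.5 d
Zone B: v = q/n = 0.08374/0.25 = 0.3349 m/d → t_B = 577/0.3349 = 1723 d
Total t = 514.5 + 1723 = 2237 d
   = 2237 / 365 = 6.13 yr

6.13 years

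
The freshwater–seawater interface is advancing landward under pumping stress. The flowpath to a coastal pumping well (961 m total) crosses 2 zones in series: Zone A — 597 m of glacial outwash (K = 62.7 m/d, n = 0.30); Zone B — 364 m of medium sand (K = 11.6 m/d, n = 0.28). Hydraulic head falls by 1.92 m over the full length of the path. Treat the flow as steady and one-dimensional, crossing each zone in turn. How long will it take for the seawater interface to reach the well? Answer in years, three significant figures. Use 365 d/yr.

16.4 years

Steady 1-D flow in series ⇒ the Darcy flux q is identical in every zone and the zone head losses add (resistances L/K in series).
Σ(L/K) = 597/62.7 + 364/11.6 = 9.522 + 31.38 = 40.90 d
q = ΔH / Σ(L/K) = 1.92 / 40.90 = 0.04694 m/d (same in every zone)
Zone A: v = q/n = 0.04694/0.30 = 0.1565 m/d → t_A = 597/0.1565 = 3815 d
Zone B: v = q/n = 0.04694/0.28 = 0.1677 m/d → t_B = 364/0.1677 = 2171 d
Total t = 3815 + 2171 = 5986 d
   = 5986 / 365 = 16.4 yr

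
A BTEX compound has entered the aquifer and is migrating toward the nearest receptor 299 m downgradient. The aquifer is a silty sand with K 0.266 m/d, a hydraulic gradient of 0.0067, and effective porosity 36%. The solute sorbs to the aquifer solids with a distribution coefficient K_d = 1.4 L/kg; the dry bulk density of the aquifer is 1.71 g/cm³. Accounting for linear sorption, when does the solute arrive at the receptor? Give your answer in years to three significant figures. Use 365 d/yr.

1270 years

Specific discharge q = 0.266 × 0.0067 = 0.001782 m/d
v_s = q/n_e = 0.001782/0.36 = 0.004951 m/d
Retardation R = 1 + ρ_b·K_d/n = 1 + 1.71×1.4/0.36 = 7.650
Contaminant velocity v_c = v/R = 0.004951/7.650 = 6.471e-4 m/d
t = L/v_c = 299/6.471e-4 = 462000 d
   = 462000/365 = 1270 yr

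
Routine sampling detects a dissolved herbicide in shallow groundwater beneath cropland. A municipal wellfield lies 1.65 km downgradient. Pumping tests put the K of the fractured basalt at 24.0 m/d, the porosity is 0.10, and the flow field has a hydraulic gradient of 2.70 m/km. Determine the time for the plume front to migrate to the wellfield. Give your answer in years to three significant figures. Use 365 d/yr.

6.98 years

q = Ki = 24.0 × 0.0027 = 0.06480 m/d
v_s = q/n_e = 0.06480/0.10 = 0.6480 m/d
L = 1.65 km = 1650 m
t = L / v = 1650 / 0.6480 = 2546 d
   = 2546 / 365 = 6.98 yr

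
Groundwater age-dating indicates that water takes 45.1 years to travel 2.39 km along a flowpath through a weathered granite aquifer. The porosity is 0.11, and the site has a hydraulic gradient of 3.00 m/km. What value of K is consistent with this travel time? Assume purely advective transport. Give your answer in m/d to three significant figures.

t = 45.1 years = 16460 d
L = 2.39 km = 2390 m
v = L / t = 2390 / 16460 = 0.1452 m/d
K = v · n / i = 0.1452 × 0.11 / 0.0030 = 5.32 m/d

5.32 m/d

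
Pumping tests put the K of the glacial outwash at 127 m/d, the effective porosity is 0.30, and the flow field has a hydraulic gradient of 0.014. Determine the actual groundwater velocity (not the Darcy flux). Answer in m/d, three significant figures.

Darcy flux q = K·i = 127 × 0.014 = 1.778 m/d
Seepage velocity v = q / n = 1.778 / 0.30 = 5.927 m/d

5.93 m/d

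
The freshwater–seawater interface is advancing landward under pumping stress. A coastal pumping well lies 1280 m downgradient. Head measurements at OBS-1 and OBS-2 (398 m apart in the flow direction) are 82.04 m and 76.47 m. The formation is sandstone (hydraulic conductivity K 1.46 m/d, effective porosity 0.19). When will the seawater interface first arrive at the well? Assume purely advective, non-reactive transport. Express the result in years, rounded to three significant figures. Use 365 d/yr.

32.6 years

Hydraulic gradient i = (82.04 − 76.47) / 398 = 5.57 / 398 = 0.01399
Darcy flux q = K·i = 1.46 × 0.01399 = 0.02043 m/d
Seepage velocity v = q / n = 0.02043 / 0.19 = 0.1075 m/d
t = L / v = 1280 / 0.1075 = 11900 d
   = 11900 / 365 = 32.6 yr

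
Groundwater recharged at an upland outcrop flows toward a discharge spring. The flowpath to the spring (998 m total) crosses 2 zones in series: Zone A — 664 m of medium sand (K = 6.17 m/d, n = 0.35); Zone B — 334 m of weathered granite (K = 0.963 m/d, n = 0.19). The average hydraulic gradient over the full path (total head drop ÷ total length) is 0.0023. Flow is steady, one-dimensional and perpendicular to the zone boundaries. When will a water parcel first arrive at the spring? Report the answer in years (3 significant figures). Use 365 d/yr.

160 years

Steady 1-D flow in series ⇒ the Darcy flux q is identical in every zone and the zone head losses add (resistances L/K in series).
Σ(L/K) = 664/6.17 + 334/0.963 = 107.6 + 346.8 = 454.5 d
K_eq = L_total / Σ(L/K) = 998 / 454.5 = 2.196 m/d
q = K_eq · i = 2.196 × 0.0023 = 0.005051 m/d (same in every zone)
Zone A: v = q/n = 0.005051/0.35 = 0.01443 m/d → t_A = 664/0.01443 = 46010 d
Zone B: v = q/n = 0.005051/0.19 = 0.02658 m/d → t_B = 334/0.02658 = 12560 d
Total t = 46010 + 12560 = 58580 d
   = 58580 / 365 = 160 yr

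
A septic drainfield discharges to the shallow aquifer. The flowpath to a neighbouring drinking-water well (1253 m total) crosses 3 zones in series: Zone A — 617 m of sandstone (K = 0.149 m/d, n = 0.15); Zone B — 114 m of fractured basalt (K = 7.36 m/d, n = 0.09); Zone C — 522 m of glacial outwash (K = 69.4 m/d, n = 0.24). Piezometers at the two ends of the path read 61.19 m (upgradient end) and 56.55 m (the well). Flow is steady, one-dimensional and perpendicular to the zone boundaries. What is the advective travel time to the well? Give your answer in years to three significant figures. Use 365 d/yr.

Total head drop ΔH = 61.19 − 56.55 = 4.64 m
Continuity: the same q passes through each zone, so ΔH = q·Σ(L_j/K_j) — the zones act as resistances in series.
Σ(L/K) = 617/0.149 + 114/7.36 + 522/69.4 = 4141 + 15.49 + 7.522 = 4164 d
q = ΔH / Σ(L/K) = 4.64 / 4164 = 0.001114 m/d (same in every zone)
Zone A: v = q/n = 0.001114/0.15 = 0.007429 m/d → t_A = 617/0.007429 = 83050 d
Zone B: v = q/n = 0.001114/0.09 = 0.01238 m/d → t_B = 114/0.01238 = 9207 d
Zone C: v = q/n = 0.001114/0.24 = 0.004643 m/d → t_C = 522/0.004643 = 112400 d
Total t = 83050 + 9207 + 112400 = 204700 d
   = 204700 / 365 = 561 yr

561 years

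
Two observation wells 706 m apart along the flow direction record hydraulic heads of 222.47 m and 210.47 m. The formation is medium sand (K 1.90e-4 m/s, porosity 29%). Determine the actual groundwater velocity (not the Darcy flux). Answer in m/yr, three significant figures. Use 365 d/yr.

351 m/yr

Hydraulic gradient i = (222.47 − 210.47) / 706 = 12.00 / 706 = 0.01700
K = 1.90e-4 m/s × 86400 s/d = 16.42 m/d
q = Ki = 16.42 × 0.01700 = 0.2790 m/d
v_s = q/n_e = 0.2790/0.29 = 0.9622 m/d
   = 0.9622 × 365 = 351 m/yr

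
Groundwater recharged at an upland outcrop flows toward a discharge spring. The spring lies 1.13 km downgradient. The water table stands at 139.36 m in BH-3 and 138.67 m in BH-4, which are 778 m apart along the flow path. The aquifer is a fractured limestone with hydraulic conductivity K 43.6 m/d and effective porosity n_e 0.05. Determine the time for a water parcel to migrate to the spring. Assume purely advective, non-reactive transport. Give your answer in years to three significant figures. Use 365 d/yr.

Hydraulic gradient i = (139.36 − 138.67) / 778 = 0.69 / 778 = 8.869e-4
Specific discharge q = 43.6 × 8.869e-4 = 0.03867 m/d
Average linear velocity = 0.03867 / 0.05 = 0.7734 m/d
L = 1.13 km = 1130 m
t = L / v = 1130 / 0.7734 = 1461 d
   = 1461 / 365 = 4.00 yr

4.00 years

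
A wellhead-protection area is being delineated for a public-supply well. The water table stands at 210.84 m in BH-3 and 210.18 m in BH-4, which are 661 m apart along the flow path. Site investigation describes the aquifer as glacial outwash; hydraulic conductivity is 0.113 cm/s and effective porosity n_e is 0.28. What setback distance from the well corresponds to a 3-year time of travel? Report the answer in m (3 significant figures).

381 m

Hydraulic gradient i = (210.84 − 210.18) / 661 = 0.66 / 661 = 9.985e-4
K = 0.113 cm/s × 864 = 97.63 m/d
q = Ki = 97.63 × 9.985e-4 = 0.09748 m/d
Average linear velocity = 0.09748 / 0.28 = 0.3482 m/d
T = 3 yr × 365 = 1095 d
L = v × T = 0.3482 × 1095 = 381.2 m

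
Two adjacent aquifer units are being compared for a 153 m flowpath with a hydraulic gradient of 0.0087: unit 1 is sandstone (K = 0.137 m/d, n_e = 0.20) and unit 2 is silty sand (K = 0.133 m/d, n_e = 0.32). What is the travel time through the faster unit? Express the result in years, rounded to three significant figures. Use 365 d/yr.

70.3 years

Unit 1 (sandstone): v = 0.137×0.0087/0.20 = 0.005960 m/d, t = 153/0.005960 = 25670 d
Unit 2 (silty sand): v = 0.133×0.0087/0.32 = 0.003616 m/d, t = 153/0.003616 = 42310 d
Faster: 25670 d / 365 = 70.3 yr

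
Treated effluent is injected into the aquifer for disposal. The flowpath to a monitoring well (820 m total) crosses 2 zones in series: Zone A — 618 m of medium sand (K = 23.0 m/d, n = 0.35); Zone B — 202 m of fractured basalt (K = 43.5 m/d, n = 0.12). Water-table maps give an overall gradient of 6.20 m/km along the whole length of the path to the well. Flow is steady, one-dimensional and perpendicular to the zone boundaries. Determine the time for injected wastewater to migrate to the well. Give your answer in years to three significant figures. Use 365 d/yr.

4.08 years

For zones in series the flux q is common to all zones; the equivalent conductivity is the harmonic (thickness-weighted) mean, K_eq = L_total / Σ(L_j/K_j).
Σ(L/K) = 618/23.0 + 202/43.5 = 26.87 + 4.644 = 31.51 d
K_eq = L_total / Σ(L/K) = 820 / 31.51 = 26.02 m/d
q = K_eq · i = 26.02 × 0.0062 = 0.1613 m/d (same in every zone)
Zone A: v = q/n = 0.1613/0.35 = 0.4609 m/d → t_A = 618/0.4609 = 1341 d
Zone B: v = q/n = 0.1613/0.12 = 1.344 m/d → t_B = 202/1.344 = 150.3 d
Total t = 1341 + 150.3 = 1491 d
   = 1491 / 365 = 4.08 yr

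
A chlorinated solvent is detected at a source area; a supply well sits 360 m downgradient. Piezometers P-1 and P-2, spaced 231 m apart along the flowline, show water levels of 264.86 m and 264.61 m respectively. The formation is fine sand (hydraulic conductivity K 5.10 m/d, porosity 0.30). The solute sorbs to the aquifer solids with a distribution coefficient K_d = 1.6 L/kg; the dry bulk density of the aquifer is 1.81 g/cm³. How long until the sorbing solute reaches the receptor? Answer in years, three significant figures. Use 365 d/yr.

571 years

Hydraulic gradient i = (264.86 − 264.61) / 231 = 0.25 / 231 = 0.001082
Darcy flux q = K·i = 5.10 × 0.001082 = 0.005519 m/d
Average linear velocity = 0.005519 / 0.30 = 0.01840 m/d
Retardation R = 1 + ρ_b·K_d/n = 1 + 1.81×1.6/0.30 = 10.65
Contaminant velocity v_c = v/R = 0.01840/10.65 = 0.001727 m/d
t = L/v_c = 360/0.001727 = 208500 d
   = 208500/365 = 571 yr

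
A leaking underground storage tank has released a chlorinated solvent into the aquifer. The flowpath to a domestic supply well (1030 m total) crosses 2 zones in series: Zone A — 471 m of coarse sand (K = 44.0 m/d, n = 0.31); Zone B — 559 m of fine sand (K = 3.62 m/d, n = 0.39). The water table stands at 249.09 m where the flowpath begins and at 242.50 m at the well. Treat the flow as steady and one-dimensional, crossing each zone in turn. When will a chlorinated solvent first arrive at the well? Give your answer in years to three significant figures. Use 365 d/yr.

Total head drop ΔH = 249.09 − 242.50 = 6.59 m
Steady 1-D flow in series ⇒ the Darcy flux q is identical in every zone and the zone head losses add (resistances L/K in series).
Σ(L/K) = 471/44.0 + 559/3.62 = 10.70 + 154.4 = 165.1 d
q = ΔH / Σ(L/K) = 6.59 / 165.1 = 0.03991 m/d (same in every zone)
Zone A: v = q/n = 0.03991/0.31 = 0.1287 m/d → t_A = 471/0.1287 = 3659 d
Zone B: v = q/n = 0.03991/0.39 = 0.1023 m/d → t_B = 559/0.1023 = 5463 d
Total t = 3659 + 5463 = 9121 d
   = 9121 / 365 = 25.0 yr

25.0 years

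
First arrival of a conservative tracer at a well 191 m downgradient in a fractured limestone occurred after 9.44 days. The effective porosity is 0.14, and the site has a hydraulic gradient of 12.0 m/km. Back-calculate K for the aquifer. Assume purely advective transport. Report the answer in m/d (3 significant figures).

236 m/d

v = L / t = 191 / 9.44 = 20.23 m/d
K = v · n / i = 20.23 × 0.14 / 0.012 = 236 m/d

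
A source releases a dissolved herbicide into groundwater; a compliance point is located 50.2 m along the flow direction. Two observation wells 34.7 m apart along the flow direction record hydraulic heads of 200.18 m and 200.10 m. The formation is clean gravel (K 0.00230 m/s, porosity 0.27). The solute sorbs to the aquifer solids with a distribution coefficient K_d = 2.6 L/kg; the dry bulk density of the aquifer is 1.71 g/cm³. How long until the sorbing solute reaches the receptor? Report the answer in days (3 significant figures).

Hydraulic gradient i = (200.18 − 200.10) / 34.7 = 0.08 / 34.7 = 0.002305
K = 0.00230 m/s × 86400 s/d = 198.7 m/d
q = Ki = 198.7 × 0.002305 = 0.4581 m/d
v = Ki/n = 198.7·0.002305/0.27 = 1.697 m/d
Retardation R = 1 + ρ_b·K_d/n = 1 + 1.71×2.6/0.27 = 17.47
Contaminant velocity v_c = v/R = 1.697/17.47 = 0.09715 m/d
t = L/v_c = 50.2/0.09715 = 516.7 d

517 days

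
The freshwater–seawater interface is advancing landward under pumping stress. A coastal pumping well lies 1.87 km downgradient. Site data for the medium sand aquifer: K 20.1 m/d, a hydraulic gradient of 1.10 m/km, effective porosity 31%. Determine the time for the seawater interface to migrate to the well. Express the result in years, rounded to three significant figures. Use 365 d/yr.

Darcy flux q = K·i = 20.1 × 0.0011 = 0.02211 m/d
v = Ki/n = 20.1·0.0011/0.31 = 0.07132 m/d
L = 1.87 km = 1870 m
t = L / v = 1870 / 0.07132 = 26220 d
   = 26220 / 365 = 71.8 yr

71.8 years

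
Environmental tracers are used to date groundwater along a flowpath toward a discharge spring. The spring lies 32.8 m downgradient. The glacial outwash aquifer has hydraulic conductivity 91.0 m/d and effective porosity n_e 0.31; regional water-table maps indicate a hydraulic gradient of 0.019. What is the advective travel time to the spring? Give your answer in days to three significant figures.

q = Ki = 91.0 × 0.019 = 1.729 m/d
Average linear velocity = 1.729 / 0.31 = 5.577 m/d
t = L / v = 32.8 / 5.577 = 5.881 d

5.88 days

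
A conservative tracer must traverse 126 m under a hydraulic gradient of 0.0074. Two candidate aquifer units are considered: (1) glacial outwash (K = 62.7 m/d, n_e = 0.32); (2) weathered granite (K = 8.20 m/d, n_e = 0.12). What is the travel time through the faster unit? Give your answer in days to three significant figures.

Unit 1 (glacial outwash): v = 62.7×0.0074/0.32 = 1.450 m/d, t = 126/1.450 = 86.90 d
Unit 2 (weathered granite): v = 8.20×0.0074/0.12 = 0.5057 m/d, t = 126/0.5057 = 249.2 d
Faster unit: t = 86.9 d

86.9 days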